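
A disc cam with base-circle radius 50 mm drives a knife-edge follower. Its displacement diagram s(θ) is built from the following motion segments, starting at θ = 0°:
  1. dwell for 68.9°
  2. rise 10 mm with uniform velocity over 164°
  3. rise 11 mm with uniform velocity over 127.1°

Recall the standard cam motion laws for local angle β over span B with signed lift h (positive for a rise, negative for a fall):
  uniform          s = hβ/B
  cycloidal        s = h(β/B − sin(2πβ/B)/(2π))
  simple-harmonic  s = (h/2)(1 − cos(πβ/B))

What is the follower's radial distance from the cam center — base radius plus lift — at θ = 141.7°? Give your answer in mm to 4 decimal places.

seg 1 [0°–68.9°] dwell: s stays 0.0000
seg 2 [68.9°–232.9°] uniform, h=10: θ=141.7° here. β=72.8, B=164. 10·72.8/164 = 4.4390 → s = 4.4390
radial distance = base radius + s = 50 + 4.4390 = 54.4390

54.4390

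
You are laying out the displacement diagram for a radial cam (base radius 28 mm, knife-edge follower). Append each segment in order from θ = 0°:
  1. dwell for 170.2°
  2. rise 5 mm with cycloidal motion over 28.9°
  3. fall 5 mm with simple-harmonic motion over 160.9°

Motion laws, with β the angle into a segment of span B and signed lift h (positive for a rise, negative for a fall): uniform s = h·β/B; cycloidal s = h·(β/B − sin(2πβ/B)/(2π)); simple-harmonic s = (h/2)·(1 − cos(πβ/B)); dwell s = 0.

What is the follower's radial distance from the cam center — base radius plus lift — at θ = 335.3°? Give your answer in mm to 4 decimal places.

seg 1 [0°–170.2°] dwell: s stays 0.0000
seg 2 [170.2°–199.1°] cycloidal, h=5: full span → s += 5 → s = 5.0000
seg 3 [199.1°–360°] simple-harmonic, h=-5: θ=335.3° here. β=136.2, B=160.9. -5/2·(1 − cos(π·0.8465)) = -4.7149 → s = 0.2851
radial distance = base radius + s = 28 + 0.2851 = 28.2851

28.2851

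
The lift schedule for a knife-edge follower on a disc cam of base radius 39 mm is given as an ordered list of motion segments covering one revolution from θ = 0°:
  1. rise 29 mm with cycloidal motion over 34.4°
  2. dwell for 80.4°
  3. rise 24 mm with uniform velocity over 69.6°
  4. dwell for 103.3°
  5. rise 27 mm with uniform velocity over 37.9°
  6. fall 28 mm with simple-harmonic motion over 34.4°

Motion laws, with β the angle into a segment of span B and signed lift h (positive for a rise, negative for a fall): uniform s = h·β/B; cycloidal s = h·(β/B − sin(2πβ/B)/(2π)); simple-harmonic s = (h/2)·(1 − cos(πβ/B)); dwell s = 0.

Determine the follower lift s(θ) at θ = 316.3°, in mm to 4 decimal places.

seg 1 [0°–34.4°] cycloidal, h=29: full span → s += 29 → s = 29.0000
seg 2 [34.4°–114.8°] dwell: s stays 29.0000
seg 3 [114.8°–184.4°] uniform, h=24: full span → s += 24 → s = 53.0000
seg 4 [184.4°–287.7°] dwell: s stays 53.0000
seg 5 [287.7°–325.6°] uniform, h=27: θ=316.3° here. β=28.6, B=37.9. 27·28.6/37.9 = 20.3747 → s = 73.3747

73.3747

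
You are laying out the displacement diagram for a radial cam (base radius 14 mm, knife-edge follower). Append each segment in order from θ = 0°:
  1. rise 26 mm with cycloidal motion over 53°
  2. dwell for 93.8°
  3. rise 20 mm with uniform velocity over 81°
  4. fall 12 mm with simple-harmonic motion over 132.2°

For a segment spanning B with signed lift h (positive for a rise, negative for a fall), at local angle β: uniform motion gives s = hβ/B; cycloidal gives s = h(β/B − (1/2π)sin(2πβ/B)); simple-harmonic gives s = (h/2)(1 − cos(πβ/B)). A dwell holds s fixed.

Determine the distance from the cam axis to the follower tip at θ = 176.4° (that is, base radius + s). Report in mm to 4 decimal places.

seg 1 [0°–53°] cycloidal, h=26: full span → s += 26 → s = 26.0000
seg 2 [53°–146.8°] dwell: s stays 26.0000
seg 3 [146.8°–227.8°] uniform, h=20: θ=176.4° here. β=29.6, B=81. 20·29.6/81 = 7.3086 → s = 33.3086
radial distance = base radius + s = 14 + 33.3086 = 47.3086

47.3086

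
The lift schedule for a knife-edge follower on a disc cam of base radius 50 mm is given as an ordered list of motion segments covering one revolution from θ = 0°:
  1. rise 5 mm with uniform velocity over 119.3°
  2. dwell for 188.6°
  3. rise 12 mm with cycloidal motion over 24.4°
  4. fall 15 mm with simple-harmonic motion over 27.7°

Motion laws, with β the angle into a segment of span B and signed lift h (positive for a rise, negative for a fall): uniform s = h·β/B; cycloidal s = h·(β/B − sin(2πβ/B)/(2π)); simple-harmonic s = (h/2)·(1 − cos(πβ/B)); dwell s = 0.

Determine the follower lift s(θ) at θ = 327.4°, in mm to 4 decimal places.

seg 1 [0°–119.3°] uniform, h=5: full span → s += 5 → s = 5.0000
seg 2 [119.3°–307.9°] dwell: s stays 5.0000
seg 3 [307.9°–332.3°] cycloidal, h=12: θ=327.4° here. β=19.5, B=24.4. 12·(0.7992 − sin(2π·0.7992)/(2π)) = 11.4096 → s = 16.4096

16.4096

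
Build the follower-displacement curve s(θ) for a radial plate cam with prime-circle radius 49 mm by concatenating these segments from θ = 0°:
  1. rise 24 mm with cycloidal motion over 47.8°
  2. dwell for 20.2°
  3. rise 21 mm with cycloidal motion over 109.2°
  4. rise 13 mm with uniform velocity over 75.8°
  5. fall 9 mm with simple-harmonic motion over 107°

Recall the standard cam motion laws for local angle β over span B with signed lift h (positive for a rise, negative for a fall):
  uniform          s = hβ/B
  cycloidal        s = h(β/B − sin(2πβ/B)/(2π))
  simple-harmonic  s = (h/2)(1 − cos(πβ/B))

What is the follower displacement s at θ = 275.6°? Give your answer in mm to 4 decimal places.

seg 1 [0°–47.8°] cycloidal, h=24: full span → s += 24 → s = 24.0000
seg 2 [47.8°–68°] dwell: s stays 24.0000
seg 3 [68°–177.2°] cycloidal, h=21: full span → s += 21 → s = 45.0000
seg 4 [177.2°–253°] uniform, h=13: full span → s += 13 → s = 58.0000
seg 5 [253°–360°] simple-harmonic, h=-9: θ=275.6° here. β=22.6, B=107. -9/2·(1 − cos(π·0.2112)) = -0.9549 → s = 57.0451

57.0451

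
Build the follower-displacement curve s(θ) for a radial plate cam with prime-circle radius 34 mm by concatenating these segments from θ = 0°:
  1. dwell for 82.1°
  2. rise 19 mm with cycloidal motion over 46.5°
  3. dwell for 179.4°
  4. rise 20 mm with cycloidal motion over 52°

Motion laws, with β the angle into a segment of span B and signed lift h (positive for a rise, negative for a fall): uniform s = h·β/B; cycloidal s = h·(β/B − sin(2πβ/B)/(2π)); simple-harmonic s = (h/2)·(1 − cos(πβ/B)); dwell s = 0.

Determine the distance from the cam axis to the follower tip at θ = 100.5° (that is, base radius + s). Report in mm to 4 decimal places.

seg 1 [0°–82.1°] dwell: s stays 0.0000
seg 2 [82.1°–128.6°] cycloidal, h=19: θ=100.5° here. β=18.4, B=46.5. 19·(0.3957 − sin(2π·0.3957)/(2π)) = 5.6754 → s = 5.6754
radial distance = base radius + s = 34 + 5.6754 = 39.6754

39.6754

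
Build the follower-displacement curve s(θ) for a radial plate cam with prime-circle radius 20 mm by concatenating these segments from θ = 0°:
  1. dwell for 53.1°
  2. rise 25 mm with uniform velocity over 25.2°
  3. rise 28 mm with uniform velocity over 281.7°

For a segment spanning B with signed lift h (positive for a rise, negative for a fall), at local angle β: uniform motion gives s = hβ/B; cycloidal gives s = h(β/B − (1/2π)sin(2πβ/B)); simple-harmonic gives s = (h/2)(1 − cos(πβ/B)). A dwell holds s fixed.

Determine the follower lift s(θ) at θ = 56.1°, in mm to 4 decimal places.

seg 1 [0°–53.1°] dwell: s stays 0.0000
seg 2 [53.1°–78.3°] uniform, h=25: θ=56.1° here. β=3, B=25.2. 25·3/25.2 = 2.9762 → s = 2.9762

2.9762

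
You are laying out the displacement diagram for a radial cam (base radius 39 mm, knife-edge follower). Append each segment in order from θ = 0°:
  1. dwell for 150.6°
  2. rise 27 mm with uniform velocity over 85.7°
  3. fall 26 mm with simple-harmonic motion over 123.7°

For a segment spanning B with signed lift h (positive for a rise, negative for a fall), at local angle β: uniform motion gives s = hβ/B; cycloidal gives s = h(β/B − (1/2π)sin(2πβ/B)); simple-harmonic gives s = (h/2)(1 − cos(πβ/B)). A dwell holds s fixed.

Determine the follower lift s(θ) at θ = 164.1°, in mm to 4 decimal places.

seg 1 [0°–150.6°] dwell: s stays 0.0000
seg 2 [150.6°–236.3°] uniform, h=27: θ=164.1° here. β=13.5, B=85.7. 27·13.5/85.7 = 4.2532 → s = 4.2532

4.2532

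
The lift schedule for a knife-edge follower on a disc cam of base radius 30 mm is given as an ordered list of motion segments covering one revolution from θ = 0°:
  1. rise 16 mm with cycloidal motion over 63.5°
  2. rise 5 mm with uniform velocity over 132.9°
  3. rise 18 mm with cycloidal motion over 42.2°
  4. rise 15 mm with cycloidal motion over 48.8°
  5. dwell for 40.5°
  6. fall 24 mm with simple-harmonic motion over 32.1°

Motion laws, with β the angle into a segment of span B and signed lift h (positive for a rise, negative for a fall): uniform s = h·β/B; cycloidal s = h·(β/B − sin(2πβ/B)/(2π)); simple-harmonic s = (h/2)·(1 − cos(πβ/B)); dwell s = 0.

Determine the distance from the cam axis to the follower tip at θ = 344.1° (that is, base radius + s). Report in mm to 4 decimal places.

seg 1 [0°–63.5°] cycloidal, h=16: full span → s += 16 → s = 16.0000
seg 2 [63.5°–196.4°] uniform, h=5: full span → s += 5 → s = 21.0000
seg 3 [196.4°–238.6°] cycloidal, h=18: full span → s += 18 → s = 39.0000
seg 4 [238.6°–287.4°] cycloidal, h=15: full span → s += 15 → s = 54.0000
seg 5 [287.4°–327.9°] dwell: s stays 54.0000
seg 6 [327.9°–360°] simple-harmonic, h=-24: θ=344.1° here. β=16.2, B=32.1. -24/2·(1 − cos(π·0.5047)) = -12.1762 → s = 41.8238
radial distance = base radius + s = 30 + 41.8238 = 71.8238

71.8238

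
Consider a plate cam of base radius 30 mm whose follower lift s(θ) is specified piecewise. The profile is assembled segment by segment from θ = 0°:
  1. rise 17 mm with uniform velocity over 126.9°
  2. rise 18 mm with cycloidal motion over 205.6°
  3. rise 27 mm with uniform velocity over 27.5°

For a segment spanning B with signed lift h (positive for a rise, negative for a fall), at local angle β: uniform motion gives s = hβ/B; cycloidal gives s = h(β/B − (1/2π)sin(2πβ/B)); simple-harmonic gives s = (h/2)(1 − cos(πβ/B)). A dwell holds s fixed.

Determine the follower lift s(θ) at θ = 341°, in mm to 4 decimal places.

seg 1 [0°–126.9°] uniform, h=17: full span → s += 17 → s = 17.0000
seg 2 [126.9°–332.5°] cycloidal, h=18: full span → s += 18 → s = 35.0000
seg 3 [332.5°–360°] uniform, h=27: θ=341° here. β=8.5, B=27.5. 27·8.5/27.5 = 8.3455 → s = 43.3455

43.3455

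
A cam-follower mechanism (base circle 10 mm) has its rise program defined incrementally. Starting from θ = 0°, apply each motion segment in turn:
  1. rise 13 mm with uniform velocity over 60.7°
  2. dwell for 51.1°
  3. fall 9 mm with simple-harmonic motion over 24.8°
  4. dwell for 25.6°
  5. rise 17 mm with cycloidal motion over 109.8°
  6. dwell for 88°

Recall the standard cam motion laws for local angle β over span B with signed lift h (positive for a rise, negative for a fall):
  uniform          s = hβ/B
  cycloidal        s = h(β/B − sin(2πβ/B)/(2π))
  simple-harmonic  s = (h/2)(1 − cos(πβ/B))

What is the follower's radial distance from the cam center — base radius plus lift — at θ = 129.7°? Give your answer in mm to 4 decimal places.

seg 1 [0°–60.7°] uniform, h=13: full span → s += 13 → s = 13.0000
seg 2 [60.7°–111.8°] dwell: s stays 13.0000
seg 3 [111.8°–136.6°] simple-harmonic, h=-9: θ=129.7° here. β=17.9, B=24.8. -9/2·(1 − cos(π·0.7218)) = -7.3877 → s = 5.6123
radial distance = base radius + s = 10 + 5.6123 = 15.6123

15.6123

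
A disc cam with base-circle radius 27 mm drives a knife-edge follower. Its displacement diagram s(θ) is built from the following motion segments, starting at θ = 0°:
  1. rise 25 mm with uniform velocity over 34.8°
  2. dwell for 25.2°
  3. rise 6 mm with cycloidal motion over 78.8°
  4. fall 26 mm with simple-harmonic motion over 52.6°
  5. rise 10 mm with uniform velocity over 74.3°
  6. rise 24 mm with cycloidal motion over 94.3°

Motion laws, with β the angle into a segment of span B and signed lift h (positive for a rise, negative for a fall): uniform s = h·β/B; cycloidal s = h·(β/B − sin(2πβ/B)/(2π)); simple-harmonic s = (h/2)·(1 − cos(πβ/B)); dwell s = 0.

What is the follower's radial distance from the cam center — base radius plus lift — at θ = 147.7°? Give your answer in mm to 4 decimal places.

seg 1 [0°–34.8°] uniform, h=25: full span → s += 25 → s = 25.0000
seg 2 [34.8°–60°] dwell: s stays 25.0000
seg 3 [60°–138.8°] cycloidal, h=6: full span → s += 6 → s = 31.0000
seg 4 [138.8°–191.4°] simple-harmonic, h=-26: θ=147.7° here. β=8.9, B=52.6. -26/2·(1 − cos(π·0.1692)) = -1.7938 → s = 29.2062
radial distance = base radius + s = 27 + 29.2062 = 56.2062

56.2062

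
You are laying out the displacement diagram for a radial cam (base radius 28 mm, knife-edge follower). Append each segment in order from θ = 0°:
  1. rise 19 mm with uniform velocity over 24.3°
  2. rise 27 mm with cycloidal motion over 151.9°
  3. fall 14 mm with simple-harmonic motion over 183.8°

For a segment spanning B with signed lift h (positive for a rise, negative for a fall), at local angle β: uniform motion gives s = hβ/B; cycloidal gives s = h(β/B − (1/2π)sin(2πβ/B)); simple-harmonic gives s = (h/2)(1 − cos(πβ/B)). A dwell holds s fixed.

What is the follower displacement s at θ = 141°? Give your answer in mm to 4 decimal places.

seg 1 [0°–24.3°] uniform, h=19: full span → s += 19 → s = 19.0000
seg 2 [24.3°–176.2°] cycloidal, h=27: θ=141° here. β=116.7, B=151.9. 27·(0.7683 − sin(2π·0.7683)/(2π)) = 25.0122 → s = 44.0122

44.0122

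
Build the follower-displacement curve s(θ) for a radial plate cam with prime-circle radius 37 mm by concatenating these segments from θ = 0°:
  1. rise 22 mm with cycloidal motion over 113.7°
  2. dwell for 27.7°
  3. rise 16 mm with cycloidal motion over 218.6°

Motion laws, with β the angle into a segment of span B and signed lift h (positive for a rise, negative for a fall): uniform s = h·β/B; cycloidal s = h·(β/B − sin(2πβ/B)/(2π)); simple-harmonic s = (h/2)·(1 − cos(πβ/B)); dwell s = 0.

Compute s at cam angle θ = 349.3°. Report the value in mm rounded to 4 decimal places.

seg 1 [0°–113.7°] cycloidal, h=22: full span → s += 22 → s = 22.0000
seg 2 [113.7°–141.4°] dwell: s stays 22.0000
seg 3 [141.4°–360°] cycloidal, h=16: θ=349.3° here. β=207.9, B=218.6. 16·(0.9511 − sin(2π·0.9511)/(2π)) = 15.9877 → s = 37.9877

37.9877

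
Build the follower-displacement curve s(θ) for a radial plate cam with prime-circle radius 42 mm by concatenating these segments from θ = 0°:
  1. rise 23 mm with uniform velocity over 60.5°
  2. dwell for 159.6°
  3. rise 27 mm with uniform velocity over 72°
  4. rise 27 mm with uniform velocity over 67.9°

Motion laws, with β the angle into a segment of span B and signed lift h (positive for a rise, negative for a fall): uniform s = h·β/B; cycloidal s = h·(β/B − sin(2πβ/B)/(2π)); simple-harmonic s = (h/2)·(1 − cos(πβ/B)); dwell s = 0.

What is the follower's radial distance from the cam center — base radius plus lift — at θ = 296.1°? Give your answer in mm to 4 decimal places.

seg 1 [0°–60.5°] uniform, h=23: full span → s += 23 → s = 23.0000
seg 2 [60.5°–220.1°] dwell: s stays 23.0000
seg 3 [220.1°–292.1°] uniform, h=27: full span → s += 27 → s = 50.0000
seg 4 [292.1°–360°] uniform, h=27: θ=296.1° here. β=4, B=67.9. 27·4/67.9 = 1.5906 → s = 51.5906
radial distance = base radius + s = 42 + 51.5906 = 93.5906

93.5906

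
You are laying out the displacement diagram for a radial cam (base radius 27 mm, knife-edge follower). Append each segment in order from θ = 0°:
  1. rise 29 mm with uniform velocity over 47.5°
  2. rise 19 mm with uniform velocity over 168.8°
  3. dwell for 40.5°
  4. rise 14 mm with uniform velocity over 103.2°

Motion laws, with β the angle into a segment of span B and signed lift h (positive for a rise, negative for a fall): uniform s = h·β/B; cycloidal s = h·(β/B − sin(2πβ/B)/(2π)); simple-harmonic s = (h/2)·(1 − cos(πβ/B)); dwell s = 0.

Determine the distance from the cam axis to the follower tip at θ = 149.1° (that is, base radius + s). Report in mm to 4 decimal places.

seg 1 [0°–47.5°] uniform, h=29: full span → s += 29 → s = 29.0000
seg 2 [47.5°–216.3°] uniform, h=19: θ=149.1° here. β=101.6, B=168.8. 19·101.6/168.8 = 11.4360 → s = 40.4360
radial distance = base radius + s = 27 + 40.4360 = 67.4360

67.4360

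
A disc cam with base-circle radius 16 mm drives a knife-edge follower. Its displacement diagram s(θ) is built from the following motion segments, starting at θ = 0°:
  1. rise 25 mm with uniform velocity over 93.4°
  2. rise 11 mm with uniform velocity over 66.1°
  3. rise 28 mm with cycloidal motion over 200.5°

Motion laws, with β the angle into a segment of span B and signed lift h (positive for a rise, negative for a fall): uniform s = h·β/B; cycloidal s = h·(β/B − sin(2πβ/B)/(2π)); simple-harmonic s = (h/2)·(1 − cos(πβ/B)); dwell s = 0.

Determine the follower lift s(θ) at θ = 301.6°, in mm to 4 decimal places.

seg 1 [0°–93.4°] uniform, h=25: full span → s += 25 → s = 25.0000
seg 2 [93.4°–159.5°] uniform, h=11: full span → s += 11 → s = 36.0000
seg 3 [159.5°–360°] cycloidal, h=28: θ=301.6° here. β=142.1, B=200.5. 28·(0.7087 − sin(2π·0.7087)/(2π)) = 24.1517 → s = 60.1517

60.1517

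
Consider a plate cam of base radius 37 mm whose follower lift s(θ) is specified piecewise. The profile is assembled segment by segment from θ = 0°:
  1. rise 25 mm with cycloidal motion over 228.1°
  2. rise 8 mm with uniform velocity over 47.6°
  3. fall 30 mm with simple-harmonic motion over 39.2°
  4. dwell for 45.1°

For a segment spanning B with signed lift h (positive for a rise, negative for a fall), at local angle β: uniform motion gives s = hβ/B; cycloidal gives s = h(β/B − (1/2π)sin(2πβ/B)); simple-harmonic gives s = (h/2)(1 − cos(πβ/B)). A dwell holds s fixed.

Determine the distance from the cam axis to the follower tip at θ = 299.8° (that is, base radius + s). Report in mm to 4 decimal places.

seg 1 [0°–228.1°] cycloidal, h=25: full span → s += 25 → s = 25.0000
seg 2 [228.1°–275.7°] uniform, h=8: full span → s += 8 → s = 33.0000
seg 3 [275.7°–314.9°] simple-harmonic, h=-30: θ=299.8° here. β=24.1, B=39.2. -30/2·(1 − cos(π·0.6148)) = -20.2931 → s = 12.7069
radial distance = base radius + s = 37 + 12.7069 = 49.7069

49.7069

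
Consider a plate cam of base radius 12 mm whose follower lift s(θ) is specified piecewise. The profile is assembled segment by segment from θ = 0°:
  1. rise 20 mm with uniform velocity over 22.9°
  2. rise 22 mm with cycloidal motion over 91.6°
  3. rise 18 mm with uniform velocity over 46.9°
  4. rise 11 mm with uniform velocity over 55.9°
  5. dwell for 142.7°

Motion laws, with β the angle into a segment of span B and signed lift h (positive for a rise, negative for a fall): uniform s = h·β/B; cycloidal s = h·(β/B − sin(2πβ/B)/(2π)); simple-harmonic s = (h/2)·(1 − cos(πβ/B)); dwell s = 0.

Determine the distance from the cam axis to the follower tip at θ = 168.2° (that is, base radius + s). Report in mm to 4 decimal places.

seg 1 [0°–22.9°] uniform, h=20: full span → s += 20 → s = 20.0000
seg 2 [22.9°–114.5°] cycloidal, h=22: full span → s += 22 → s = 42.0000
seg 3 [114.5°–161.4°] uniform, h=18: full span → s += 18 → s = 60.0000
seg 4 [161.4°–217.3°] uniform, h=11: θ=168.2° here. β=6.8, B=55.9. 11·6.8/55.9 = 1.3381 → s = 61.3381
radial distance = base radius + s = 12 + 61.3381 = 73.3381

73.3381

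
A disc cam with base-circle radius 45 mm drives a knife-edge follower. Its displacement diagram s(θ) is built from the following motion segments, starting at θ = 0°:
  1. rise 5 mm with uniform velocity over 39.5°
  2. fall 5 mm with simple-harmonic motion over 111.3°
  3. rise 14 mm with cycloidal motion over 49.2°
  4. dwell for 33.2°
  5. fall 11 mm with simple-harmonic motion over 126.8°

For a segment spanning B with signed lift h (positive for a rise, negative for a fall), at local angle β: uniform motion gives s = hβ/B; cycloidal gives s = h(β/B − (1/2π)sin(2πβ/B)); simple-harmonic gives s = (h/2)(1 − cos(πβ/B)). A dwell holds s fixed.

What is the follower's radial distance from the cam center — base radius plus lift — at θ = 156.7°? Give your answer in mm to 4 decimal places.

seg 1 [0°–39.5°] uniform, h=5: full span → s += 5 → s = 5.0000
seg 2 [39.5°–150.8°] simple-harmonic, h=-5: full span → s += -5 → s = 0.0000
seg 3 [150.8°–200°] cycloidal, h=14: θ=156.7° here. β=5.9, B=49.2. 14·(0.1199 − sin(2π·0.1199)/(2π)) = 0.1544 → s = 0.1544
radial distance = base radius + s = 45 + 0.1544 = 45.1544

45.1544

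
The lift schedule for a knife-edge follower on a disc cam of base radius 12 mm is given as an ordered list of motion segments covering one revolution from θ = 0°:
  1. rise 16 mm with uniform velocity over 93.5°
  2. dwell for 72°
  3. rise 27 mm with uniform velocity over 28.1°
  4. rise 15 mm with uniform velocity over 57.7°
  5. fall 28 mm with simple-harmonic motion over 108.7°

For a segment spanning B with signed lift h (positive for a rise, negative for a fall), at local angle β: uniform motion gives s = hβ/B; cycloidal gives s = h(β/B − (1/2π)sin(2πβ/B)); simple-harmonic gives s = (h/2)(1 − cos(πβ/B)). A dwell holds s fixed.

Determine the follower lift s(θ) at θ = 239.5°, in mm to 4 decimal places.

seg 1 [0°–93.5°] uniform, h=16: full span → s += 16 → s = 16.0000
seg 2 [93.5°–165.5°] dwell: s stays 16.0000
seg 3 [165.5°–193.6°] uniform, h=27: full span → s += 27 → s = 43.0000
seg 4 [193.6°–251.3°] uniform, h=15: θ=239.5° here. β=45.9, B=57.7. 15·45.9/57.7 = 11.9324 → s = 54.9324

54.9324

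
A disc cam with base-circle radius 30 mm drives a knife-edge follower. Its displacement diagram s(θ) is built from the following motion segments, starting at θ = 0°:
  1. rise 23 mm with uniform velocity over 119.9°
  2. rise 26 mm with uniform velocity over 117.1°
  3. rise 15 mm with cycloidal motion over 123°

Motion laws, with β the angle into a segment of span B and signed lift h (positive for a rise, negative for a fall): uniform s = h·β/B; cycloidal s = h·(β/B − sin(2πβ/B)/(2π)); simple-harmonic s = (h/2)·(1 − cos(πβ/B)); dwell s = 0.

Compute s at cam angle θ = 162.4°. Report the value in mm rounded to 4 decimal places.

seg 1 [0°–119.9°] uniform, h=23: full span → s += 23 → s = 23.0000
seg 2 [119.9°–237°] uniform, h=26: θ=162.4° here. β=42.5, B=117.1. 26·42.5/117.1 = 9.4364 → s = 32.4364

32.4364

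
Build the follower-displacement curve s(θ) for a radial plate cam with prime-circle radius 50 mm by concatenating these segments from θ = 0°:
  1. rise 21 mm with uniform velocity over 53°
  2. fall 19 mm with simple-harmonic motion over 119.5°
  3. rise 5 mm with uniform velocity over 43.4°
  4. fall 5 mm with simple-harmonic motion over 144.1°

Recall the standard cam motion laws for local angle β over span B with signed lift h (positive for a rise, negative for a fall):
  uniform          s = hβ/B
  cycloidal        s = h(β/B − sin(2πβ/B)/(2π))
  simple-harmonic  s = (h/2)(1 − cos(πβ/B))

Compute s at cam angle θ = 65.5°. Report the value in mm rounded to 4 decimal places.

seg 1 [0°–53°] uniform, h=21: full span → s += 21 → s = 21.0000
seg 2 [53°–172.5°] simple-harmonic, h=-19: θ=65.5° here. β=12.5, B=119.5. -19/2·(1 − cos(π·0.1046)) = -0.5084 → s = 20.4916

20.4916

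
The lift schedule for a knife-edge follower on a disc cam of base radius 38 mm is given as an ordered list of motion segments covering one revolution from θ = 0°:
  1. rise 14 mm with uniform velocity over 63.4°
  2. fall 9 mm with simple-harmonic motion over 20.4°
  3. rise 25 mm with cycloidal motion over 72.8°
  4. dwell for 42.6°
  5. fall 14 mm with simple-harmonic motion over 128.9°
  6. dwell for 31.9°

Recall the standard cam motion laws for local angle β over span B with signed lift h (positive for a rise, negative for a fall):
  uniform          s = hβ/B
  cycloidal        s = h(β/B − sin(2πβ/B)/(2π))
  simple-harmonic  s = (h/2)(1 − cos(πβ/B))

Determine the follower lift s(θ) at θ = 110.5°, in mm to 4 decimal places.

seg 1 [0°–63.4°] uniform, h=14: full span → s += 14 → s = 14.0000
seg 2 [63.4°–83.8°] simple-harmonic, h=-9: full span → s += -9 → s = 5.0000
seg 3 [83.8°–156.6°] cycloidal, h=25: θ=110.5° here. β=26.7, B=72.8. 25·(0.3668 − sin(2π·0.3668)/(2π)) = 6.2136 → s = 11.2136

11.2136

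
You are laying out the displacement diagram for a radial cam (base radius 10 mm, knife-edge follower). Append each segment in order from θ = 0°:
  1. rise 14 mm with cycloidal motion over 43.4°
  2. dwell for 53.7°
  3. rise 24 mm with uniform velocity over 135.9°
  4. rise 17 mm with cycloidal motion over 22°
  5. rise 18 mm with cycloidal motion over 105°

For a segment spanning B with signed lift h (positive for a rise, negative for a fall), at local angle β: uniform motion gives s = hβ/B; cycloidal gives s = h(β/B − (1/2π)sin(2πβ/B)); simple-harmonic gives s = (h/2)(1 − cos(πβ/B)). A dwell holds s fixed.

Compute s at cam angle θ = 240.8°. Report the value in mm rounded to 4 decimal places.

seg 1 [0°–43.4°] cycloidal, h=14: full span → s += 14 → s = 14.0000
seg 2 [43.4°–97.1°] dwell: s stays 14.0000
seg 3 [97.1°–233°] uniform, h=24: full span → s += 24 → s = 38.0000
seg 4 [233°–255°] cycloidal, h=17: θ=240.8° here. β=7.8, B=22. 17·(0.3545 − sin(2π·0.3545)/(2π)) = 3.8847 → s = 41.8847

41.8847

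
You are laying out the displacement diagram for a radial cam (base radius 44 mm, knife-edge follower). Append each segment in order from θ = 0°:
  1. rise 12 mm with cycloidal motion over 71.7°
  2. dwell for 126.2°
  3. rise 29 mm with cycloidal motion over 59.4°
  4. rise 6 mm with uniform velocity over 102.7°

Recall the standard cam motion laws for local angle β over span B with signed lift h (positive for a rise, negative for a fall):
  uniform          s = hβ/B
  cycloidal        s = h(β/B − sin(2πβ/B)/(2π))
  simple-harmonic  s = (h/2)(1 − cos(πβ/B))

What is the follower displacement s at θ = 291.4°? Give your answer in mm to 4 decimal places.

seg 1 [0°–71.7°] cycloidal, h=12: full span → s += 12 → s = 12.0000
seg 2 [71.7°–197.9°] dwell: s stays 12.0000
seg 3 [197.9°–257.3°] cycloidal, h=29: full span → s += 29 → s = 41.0000
seg 4 [257.3°–360°] uniform, h=6: θ=291.4° here. β=34.1, B=102.7. 6·34.1/102.7 = 1.9922 → s = 42.9922

42.9922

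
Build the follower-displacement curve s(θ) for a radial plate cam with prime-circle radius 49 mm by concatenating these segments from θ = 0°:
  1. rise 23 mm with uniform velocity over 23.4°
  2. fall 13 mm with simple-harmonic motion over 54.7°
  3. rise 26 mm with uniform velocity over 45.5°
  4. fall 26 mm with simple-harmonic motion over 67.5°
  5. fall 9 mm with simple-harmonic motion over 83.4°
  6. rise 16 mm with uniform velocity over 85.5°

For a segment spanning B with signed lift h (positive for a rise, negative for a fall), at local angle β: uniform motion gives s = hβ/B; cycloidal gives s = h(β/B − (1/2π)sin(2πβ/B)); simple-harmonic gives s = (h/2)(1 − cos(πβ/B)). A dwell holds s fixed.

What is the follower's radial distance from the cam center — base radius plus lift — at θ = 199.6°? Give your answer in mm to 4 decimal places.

seg 1 [0°–23.4°] uniform, h=23: full span → s += 23 → s = 23.0000
seg 2 [23.4°–78.1°] simple-harmonic, h=-13: full span → s += -13 → s = 10.0000
seg 3 [78.1°–123.6°] uniform, h=26: full span → s += 26 → s = 36.0000
seg 4 [123.6°–191.1°] simple-harmonic, h=-26: full span → s += -26 → s = 10.0000
seg 5 [191.1°–274.5°] simple-harmonic, h=-9: θ=199.6° here. β=8.5, B=83.4. -9/2·(1 − cos(π·0.1019)) = -0.2287 → s = 9.7713
radial distance = base radius + s = 49 + 9.7713 = 58.7713

58.7713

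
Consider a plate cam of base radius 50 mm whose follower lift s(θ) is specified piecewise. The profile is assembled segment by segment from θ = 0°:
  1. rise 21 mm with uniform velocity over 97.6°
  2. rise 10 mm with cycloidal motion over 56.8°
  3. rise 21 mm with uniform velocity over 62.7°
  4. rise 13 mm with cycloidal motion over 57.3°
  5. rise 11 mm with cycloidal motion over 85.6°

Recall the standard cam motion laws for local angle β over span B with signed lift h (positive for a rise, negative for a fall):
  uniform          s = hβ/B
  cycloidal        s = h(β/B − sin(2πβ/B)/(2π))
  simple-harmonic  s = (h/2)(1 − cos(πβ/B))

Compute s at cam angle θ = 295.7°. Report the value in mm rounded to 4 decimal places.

seg 1 [0°–97.6°] uniform, h=21: full span → s += 21 → s = 21.0000
seg 2 [97.6°–154.4°] cycloidal, h=10: full span → s += 10 → s = 31.0000
seg 3 [154.4°–217.1°] uniform, h=21: full span → s += 21 → s = 52.0000
seg 4 [217.1°–274.4°] cycloidal, h=13: full span → s += 13 → s = 65.0000
seg 5 [274.4°–360°] cycloidal, h=11: θ=295.7° here. β=21.3, B=85.6. 11·(0.2488 − sin(2π·0.2488)/(2π)) = 0.9865 → s = 65.9865

65.9865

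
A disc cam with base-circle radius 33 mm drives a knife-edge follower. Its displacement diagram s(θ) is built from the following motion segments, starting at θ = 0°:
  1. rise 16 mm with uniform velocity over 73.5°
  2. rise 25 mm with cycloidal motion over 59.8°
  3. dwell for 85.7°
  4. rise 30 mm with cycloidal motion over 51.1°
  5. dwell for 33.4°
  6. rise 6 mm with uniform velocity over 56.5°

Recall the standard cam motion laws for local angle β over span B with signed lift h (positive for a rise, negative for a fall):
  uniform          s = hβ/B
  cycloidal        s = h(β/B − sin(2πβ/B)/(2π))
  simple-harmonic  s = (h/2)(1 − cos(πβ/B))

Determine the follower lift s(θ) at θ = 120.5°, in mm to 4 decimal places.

seg 1 [0°–73.5°] uniform, h=16: full span → s += 16 → s = 16.0000
seg 2 [73.5°–133.3°] cycloidal, h=25: θ=120.5° here. β=47, B=59.8. 25·(0.7860 − sin(2π·0.7860)/(2π)) = 23.5266 → s = 39.5266

39.5266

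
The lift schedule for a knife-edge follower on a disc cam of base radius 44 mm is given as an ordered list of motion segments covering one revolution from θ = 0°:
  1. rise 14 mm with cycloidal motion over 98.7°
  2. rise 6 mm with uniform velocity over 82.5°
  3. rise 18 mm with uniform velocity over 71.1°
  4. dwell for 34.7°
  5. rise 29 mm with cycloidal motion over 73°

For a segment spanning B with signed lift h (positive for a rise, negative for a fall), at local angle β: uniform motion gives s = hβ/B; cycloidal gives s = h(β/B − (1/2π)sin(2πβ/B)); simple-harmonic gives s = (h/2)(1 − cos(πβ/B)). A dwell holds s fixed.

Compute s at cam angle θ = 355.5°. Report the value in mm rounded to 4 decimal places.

seg 1 [0°–98.7°] cycloidal, h=14: full span → s += 14 → s = 14.0000
seg 2 [98.7°–181.2°] uniform, h=6: full span → s += 6 → s = 20.0000
seg 3 [181.2°–252.3°] uniform, h=18: full span → s += 18 → s = 38.0000
seg 4 [252.3°–287°] dwell: s stays 38.0000
seg 5 [287°–360°] cycloidal, h=29: θ=355.5° here. β=68.5, B=73. 29·(0.9384 − sin(2π·0.9384)/(2π)) = 28.9556 → s = 66.9556

66.9556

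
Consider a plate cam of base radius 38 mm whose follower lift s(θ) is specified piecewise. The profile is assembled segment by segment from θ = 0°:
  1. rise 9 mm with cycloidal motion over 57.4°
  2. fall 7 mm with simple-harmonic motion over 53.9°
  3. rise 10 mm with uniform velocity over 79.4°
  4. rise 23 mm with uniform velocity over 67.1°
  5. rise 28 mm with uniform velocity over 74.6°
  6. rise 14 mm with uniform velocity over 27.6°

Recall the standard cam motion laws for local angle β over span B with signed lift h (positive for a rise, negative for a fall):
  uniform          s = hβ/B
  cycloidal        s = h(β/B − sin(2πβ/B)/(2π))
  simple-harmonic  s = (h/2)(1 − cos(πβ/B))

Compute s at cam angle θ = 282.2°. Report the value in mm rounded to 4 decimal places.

seg 1 [0°–57.4°] cycloidal, h=9: full span → s += 9 → s = 9.0000
seg 2 [57.4°–111.3°] simple-harmonic, h=-7: full span → s += -7 → s = 2.0000
seg 3 [111.3°–190.7°] uniform, h=10: full span → s += 10 → s = 12.0000
seg 4 [190.7°–257.8°] uniform, h=23: full span → s += 23 → s = 35.0000
seg 5 [257.8°–332.4°] uniform, h=28: θ=282.2° here. β=24.4, B=74.6. 28·24.4/74.6 = 9.1582 → s = 44.1582

44.1582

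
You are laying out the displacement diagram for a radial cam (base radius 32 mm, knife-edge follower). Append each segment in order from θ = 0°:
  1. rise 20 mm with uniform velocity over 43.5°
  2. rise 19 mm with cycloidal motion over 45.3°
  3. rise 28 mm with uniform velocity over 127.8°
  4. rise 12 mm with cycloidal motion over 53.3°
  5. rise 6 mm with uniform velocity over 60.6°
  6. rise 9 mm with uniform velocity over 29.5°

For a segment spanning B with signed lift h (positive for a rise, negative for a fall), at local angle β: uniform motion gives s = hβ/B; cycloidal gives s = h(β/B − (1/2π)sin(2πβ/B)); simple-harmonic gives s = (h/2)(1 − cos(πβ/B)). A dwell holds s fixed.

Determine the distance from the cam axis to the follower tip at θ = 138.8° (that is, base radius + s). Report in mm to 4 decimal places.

seg 1 [0°–43.5°] uniform, h=20: full span → s += 20 → s = 20.0000
seg 2 [43.5°–88.8°] cycloidal, h=19: full span → s += 19 → s = 39.0000
seg 3 [88.8°–216.6°] uniform, h=28: θ=138.8° here. β=50, B=127.8. 28·50/127.8 = 10.9546 → s = 49.9546
radial distance = base radius + s = 32 + 49.9546 = 81.9546

81.9546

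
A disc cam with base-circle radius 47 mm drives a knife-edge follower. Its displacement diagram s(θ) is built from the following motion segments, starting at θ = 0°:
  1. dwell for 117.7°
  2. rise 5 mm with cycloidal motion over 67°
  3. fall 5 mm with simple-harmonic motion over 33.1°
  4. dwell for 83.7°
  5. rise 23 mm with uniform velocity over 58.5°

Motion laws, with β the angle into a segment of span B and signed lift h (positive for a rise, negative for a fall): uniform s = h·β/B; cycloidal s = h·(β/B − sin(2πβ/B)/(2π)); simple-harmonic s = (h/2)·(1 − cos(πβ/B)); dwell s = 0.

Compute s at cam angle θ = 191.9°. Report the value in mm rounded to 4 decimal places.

seg 1 [0°–117.7°] dwell: s stays 0.0000
seg 2 [117.7°–184.7°] cycloidal, h=5: full span → s += 5 → s = 5.0000
seg 3 [184.7°–217.8°] simple-harmonic, h=-5: θ=191.9° here. β=7.2, B=33.1. -5/2·(1 − cos(π·0.2175)) = -0.5614 → s = 4.4386

4.4386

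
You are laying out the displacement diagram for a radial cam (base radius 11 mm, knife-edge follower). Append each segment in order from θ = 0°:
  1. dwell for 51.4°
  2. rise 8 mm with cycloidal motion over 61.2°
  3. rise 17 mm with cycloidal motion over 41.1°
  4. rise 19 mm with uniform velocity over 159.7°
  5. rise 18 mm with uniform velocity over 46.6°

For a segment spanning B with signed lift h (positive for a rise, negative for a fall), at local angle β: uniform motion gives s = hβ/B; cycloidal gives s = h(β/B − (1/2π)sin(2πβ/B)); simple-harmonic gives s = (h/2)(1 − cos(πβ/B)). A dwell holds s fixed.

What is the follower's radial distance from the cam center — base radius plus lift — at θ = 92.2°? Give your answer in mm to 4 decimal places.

seg 1 [0°–51.4°] dwell: s stays 0.0000
seg 2 [51.4°–112.6°] cycloidal, h=8: θ=92.2° here. β=40.8, B=61.2. 8·(0.6667 − sin(2π·0.6667)/(2π)) = 6.4360 → s = 6.4360
radial distance = base radius + s = 11 + 6.4360 = 17.4360

17.4360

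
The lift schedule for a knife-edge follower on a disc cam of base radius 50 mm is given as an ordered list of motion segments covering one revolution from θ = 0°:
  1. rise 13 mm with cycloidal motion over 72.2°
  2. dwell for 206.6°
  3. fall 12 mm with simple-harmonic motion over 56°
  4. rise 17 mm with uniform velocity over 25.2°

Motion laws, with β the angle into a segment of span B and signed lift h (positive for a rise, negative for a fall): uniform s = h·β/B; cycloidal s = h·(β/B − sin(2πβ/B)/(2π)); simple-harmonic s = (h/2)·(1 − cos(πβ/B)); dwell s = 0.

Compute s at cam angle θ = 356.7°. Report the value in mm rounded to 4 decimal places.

seg 1 [0°–72.2°] cycloidal, h=13: full span → s += 13 → s = 13.0000
seg 2 [72.2°–278.8°] dwell: s stays 13.0000
seg 3 [278.8°–334.8°] simple-harmonic, h=-12: full span → s += -12 → s = 1.0000
seg 4 [334.8°–360°] uniform, h=17: θ=356.7° here. β=21.9, B=25.2. 17·21.9/25.2 = 14.7738 → s = 15.7738

15.7738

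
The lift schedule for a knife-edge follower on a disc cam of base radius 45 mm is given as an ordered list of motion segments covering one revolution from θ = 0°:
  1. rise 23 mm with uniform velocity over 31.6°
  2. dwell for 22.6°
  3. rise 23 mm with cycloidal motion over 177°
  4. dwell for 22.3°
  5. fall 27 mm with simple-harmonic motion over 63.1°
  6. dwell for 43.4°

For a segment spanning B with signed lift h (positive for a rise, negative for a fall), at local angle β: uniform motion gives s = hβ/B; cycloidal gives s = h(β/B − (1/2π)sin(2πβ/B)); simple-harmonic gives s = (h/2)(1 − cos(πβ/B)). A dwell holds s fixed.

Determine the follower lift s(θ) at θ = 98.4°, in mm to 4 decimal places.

seg 1 [0°–31.6°] uniform, h=23: full span → s += 23 → s = 23.0000
seg 2 [31.6°–54.2°] dwell: s stays 23.0000
seg 3 [54.2°–231.2°] cycloidal, h=23: θ=98.4° here. β=44.2, B=177. 23·(0.2497 − sin(2π·0.2497)/(2π)) = 2.0829 → s = 25.0829

25.0829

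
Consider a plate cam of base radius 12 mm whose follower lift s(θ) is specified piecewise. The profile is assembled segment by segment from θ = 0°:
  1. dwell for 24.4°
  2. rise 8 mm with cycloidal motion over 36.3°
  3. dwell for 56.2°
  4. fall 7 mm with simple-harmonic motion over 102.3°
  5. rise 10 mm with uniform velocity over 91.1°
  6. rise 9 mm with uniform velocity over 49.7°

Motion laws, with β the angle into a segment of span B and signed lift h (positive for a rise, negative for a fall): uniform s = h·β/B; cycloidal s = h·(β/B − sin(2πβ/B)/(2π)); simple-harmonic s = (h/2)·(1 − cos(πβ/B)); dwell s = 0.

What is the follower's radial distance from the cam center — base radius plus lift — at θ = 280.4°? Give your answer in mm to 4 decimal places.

seg 1 [0°–24.4°] dwell: s stays 0.0000
seg 2 [24.4°–60.7°] cycloidal, h=8: full span → s += 8 → s = 8.0000
seg 3 [60.7°–116.9°] dwell: s stays 8.0000
seg 4 [116.9°–219.2°] simple-harmonic, h=-7: full span → s += -7 → s = 1.0000
seg 5 [219.2°–310.3°] uniform, h=10: θ=280.4° here. β=61.2, B=91.1. 10·61.2/91.1 = 6.7179 → s = 7.7179
radial distance = base radius + s = 12 + 7.7179 = 19.7179

19.7179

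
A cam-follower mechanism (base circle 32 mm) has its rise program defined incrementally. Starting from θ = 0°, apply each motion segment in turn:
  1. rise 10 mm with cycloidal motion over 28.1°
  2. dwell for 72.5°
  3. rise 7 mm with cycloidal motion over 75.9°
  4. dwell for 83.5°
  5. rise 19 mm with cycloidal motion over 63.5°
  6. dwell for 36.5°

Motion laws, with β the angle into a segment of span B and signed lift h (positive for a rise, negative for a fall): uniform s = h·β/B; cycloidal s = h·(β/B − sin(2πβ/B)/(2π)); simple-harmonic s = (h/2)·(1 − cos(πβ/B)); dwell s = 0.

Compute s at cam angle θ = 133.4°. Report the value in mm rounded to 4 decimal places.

seg 1 [0°–28.1°] cycloidal, h=10: full span → s += 10 → s = 10.0000
seg 2 [28.1°–100.6°] dwell: s stays 10.0000
seg 3 [100.6°–176.5°] cycloidal, h=7: θ=133.4° here. β=32.8, B=75.9. 7·(0.4321 − sin(2π·0.4321)/(2π)) = 2.5643 → s = 12.5643

12.5643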